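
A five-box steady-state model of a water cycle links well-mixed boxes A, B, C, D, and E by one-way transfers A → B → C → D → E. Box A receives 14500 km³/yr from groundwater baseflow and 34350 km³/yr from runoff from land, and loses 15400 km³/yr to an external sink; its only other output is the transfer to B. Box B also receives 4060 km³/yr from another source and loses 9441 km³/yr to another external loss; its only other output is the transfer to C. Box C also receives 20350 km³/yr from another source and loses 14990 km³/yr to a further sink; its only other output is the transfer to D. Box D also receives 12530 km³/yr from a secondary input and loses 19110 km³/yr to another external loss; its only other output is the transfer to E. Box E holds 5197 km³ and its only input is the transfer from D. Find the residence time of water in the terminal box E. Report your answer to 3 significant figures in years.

Box A: F(A→B) = (14500 + 34350) − 15400 = 33450 km³/yr.
Box B: F(B→C) = (33450 + 4060) − 9441 = 28069 km³/yr.
Box C: F(C→D) = (28069 + 20350) − 14990 = 33429 km³/yr.
Box D: F(D→E) = (33429 + 12530) − 19110 = 26849 km³/yr.
Box E throughput = its input = 26849 km³/yr; τ = 5197 / 26849 = 0.1936 yr.

0.194 yr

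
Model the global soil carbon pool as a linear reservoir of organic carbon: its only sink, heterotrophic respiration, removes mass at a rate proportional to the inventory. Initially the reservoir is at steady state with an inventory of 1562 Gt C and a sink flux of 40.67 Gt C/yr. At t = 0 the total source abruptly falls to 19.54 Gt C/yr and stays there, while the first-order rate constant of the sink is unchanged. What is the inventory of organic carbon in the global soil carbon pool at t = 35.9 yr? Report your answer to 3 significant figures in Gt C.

1070 Gt C

τ = M₀/F₀ = 1562/40.67 = 38.41 yr; rate constant k = 1/τ.
New steady state M_∞ = F₁/k = F₁·τ = 19.54 × 38.41 = 750.47 Gt C.
M(t) = M_∞ + (M₀ − M_∞)·e^(−t/τ); t/τ = 35.9/38.41 = 0.9347, so e^(−t/τ) = 0.3927.
M(t) = 750.47 + 811.5 × 0.3927 = 1069.1 Gt C.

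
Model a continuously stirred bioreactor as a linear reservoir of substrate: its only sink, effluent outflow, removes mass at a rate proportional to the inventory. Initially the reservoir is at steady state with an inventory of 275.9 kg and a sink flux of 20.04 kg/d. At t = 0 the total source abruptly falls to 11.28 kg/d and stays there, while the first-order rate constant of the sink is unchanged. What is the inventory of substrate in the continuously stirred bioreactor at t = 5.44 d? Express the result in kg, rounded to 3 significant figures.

237 kg

τ = M₀/F₀ = 275.9/20.04 = 13.77 d; rate constant k = 1/τ.
New steady state M_∞ = F₁/k = F₁·τ = 11.28 × 13.77 = 155.30 kg.
M(t) = M_∞ + (M₀ − M_∞)·e^(−t/τ); t/τ = 5.44/13.77 = 0.3951, so e^(−t/τ) = 0.6736.
M(t) = 155.30 + 120.6 × 0.6736 = 236.53 kg.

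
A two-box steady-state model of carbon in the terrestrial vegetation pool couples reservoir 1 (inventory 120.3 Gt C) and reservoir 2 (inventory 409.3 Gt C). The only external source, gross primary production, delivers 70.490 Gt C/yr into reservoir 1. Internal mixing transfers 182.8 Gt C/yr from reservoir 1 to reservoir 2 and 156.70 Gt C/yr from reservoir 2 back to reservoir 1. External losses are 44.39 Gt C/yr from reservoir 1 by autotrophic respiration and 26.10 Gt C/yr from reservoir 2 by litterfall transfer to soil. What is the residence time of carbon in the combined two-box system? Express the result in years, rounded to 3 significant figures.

7.51 yr

Treat the two boxes together as one reservoir: the mixing fluxes between them are internal recycling, so τ = ΣM / Σ(external losses).
M_total = 120.3 + 409.3 = 529.60 Gt C.
ΣF_external_out = 44.39 + 26.10 = 70.490 Gt C/yr.
τ = M_total / ΣF_ext = 529.60 / 70.490 = 7.513 yr.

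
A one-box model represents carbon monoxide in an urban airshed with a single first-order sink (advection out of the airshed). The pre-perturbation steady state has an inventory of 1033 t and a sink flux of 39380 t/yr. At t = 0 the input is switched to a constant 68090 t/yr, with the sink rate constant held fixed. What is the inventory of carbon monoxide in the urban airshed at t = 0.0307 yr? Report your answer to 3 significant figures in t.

1550 t

Residence time τ = M₀/F₀ = 0.02623 yr. The eventual steady state is M_∞ = M₀·(F₁/F₀) = 1033 × 68090/39380 = 1786.1 t.
The anomaly ΔM(t) = M(t) − M_∞ decays as ΔM₀·e^(−t/τ) with ΔM₀ = 1033 − 1786.1 = −753.1 t.
At t = 0.0307 yr, e^(−t/τ) = e^(−1.170) = 0.3103, so ΔM = −233.7 t and M = 1786.1 − 233.7 = 1552.4 t.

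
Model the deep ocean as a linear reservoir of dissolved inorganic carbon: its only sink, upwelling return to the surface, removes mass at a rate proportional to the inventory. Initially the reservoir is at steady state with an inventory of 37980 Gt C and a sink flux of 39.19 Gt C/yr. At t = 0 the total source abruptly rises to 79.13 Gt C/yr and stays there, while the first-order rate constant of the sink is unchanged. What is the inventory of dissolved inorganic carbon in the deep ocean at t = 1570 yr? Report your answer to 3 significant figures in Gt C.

69000 Gt C

The sink rate constant is k = F₀/M₀ = 39.19/37980 = 0.001032 yr⁻¹.
Solving dM/dt = F₁ − kM with M(0) = M₀ gives M(t) = F₁/k + (M₀ − F₁/k)·e^(−kt).
F₁/k = 79.13/0.001032 = 76687 Gt C; kt = 0.001032 × 1570 = 1.620, e^(−kt) = 0.1979.
M(1570) = 76687 + (37980 − 76687) × 0.1979 = 76687 − 7660 = 69027 Gt C.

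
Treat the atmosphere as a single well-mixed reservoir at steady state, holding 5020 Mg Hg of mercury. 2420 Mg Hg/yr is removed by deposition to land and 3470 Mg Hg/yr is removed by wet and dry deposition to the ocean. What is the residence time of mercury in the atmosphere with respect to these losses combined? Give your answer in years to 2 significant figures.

Total removal = 2420 + 3470 = 5890.0 Mg Hg/yr.
τ = M / ΣF_out = 5020 / 5890.0 = 0.8523 yr.

0.85 yr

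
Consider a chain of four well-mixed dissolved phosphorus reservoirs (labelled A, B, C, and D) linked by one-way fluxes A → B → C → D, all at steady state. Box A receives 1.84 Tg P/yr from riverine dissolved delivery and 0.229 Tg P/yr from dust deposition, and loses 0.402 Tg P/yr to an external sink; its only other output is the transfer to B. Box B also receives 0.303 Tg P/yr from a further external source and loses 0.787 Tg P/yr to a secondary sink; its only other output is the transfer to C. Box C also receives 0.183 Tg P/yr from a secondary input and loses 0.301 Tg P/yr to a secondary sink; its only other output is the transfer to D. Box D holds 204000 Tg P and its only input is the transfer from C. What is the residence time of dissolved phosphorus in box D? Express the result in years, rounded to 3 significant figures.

Box A: F(A→B) = (1.84 + 0.229) − 0.402 = 1.6670 Tg P/yr.
Box B: F(B→C) = (1.6670 + 0.303) − 0.787 = 1.1830 Tg P/yr.
Box C: F(C→D) = (1.1830 + 0.183) − 0.301 = 1.0650 Tg P/yr.
Box D throughput = its input = 1.0650 Tg P/yr; τ = 204000 / 1.0650 = 191500 yr.

192000 yr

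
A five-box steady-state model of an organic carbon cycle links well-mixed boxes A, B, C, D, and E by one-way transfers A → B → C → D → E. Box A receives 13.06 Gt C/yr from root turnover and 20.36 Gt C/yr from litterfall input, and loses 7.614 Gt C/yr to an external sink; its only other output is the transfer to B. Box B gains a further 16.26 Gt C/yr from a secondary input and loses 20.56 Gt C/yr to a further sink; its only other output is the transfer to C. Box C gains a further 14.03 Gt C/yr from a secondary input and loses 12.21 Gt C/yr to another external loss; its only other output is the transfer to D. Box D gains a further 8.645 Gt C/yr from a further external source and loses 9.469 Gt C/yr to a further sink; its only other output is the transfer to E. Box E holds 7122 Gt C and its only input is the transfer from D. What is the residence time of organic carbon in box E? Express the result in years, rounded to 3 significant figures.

317 yr

Box A: F(A→B) = (13.06 + 20.36) − 7.614 = 25.806 Gt C/yr.
Box B: F(B→C) = (25.806 + 16.26) − 20.56 = 21.506 Gt C/yr.
Box C: F(C→D) = (21.506 + 14.03) − 12.21 = 23.326 Gt C/yr.
Box D: F(D→E) = (23.326 + 8.645) − 9.469 = 22.502 Gt C/yr.
Box E throughput = its input = 22.502 Gt C/yr; τ = 7122 / 22.502 = 316.5 yr.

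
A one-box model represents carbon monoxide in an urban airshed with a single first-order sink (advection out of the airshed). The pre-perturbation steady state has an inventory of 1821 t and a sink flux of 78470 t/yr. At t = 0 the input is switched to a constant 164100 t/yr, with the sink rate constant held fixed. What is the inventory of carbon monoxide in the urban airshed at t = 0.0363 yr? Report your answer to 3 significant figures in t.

3390 t

The sink rate constant is k = F₀/M₀ = 78470/1821 = 43.09 yr⁻¹.
Solving dM/dt = F₁ − kM with M(0) = M₀ gives M(t) = F₁/k + (M₀ − F₁/k)·e^(−kt).
F₁/k = 164100/43.09 = 3808.2 t; kt = 43.09 × 0.0363 = 1.564, e^(−kt) = 0.2092.
M(0.0363) = 3808.2 + (1821 − 3808.2) × 0.2092 = 3808.2 − 415.8 = 3392.3 t.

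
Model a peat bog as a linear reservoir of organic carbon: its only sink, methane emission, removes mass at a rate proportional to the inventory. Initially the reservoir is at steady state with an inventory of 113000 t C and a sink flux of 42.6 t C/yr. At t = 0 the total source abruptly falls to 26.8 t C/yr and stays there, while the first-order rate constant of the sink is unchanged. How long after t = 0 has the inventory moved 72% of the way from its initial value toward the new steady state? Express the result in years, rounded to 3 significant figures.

3380 yr

τ = M₀/F₀ = 113000/42.6 = 2653 yr.
The remaining gap fraction is e^(−t/τ); 72% covered ⇒ e^(−t/τ) = 0.280.
t = −τ ln(0.280) = 2653 × 1.273 = 3377 yr.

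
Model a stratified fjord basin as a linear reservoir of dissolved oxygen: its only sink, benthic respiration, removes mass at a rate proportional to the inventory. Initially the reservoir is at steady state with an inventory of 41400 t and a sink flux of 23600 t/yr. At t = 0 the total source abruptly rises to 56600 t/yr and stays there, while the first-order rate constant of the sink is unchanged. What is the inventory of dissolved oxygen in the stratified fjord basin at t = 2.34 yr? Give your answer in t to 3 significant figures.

84000 t

τ = M₀/F₀ = 41400/23600 = 1.754 yr; rate constant k = 1/τ.
New steady state M_∞ = F₁/k = F₁·τ = 56600 × 1.754 = 99290 t.
M(t) = M_∞ + (M₀ − M_∞)·e^(−t/τ); t/τ = 2.34/1.754 = 1.334, so e^(−t/τ) = 0.2634.
M(t) = 99290 − 57890 × 0.2634 = 84039 t.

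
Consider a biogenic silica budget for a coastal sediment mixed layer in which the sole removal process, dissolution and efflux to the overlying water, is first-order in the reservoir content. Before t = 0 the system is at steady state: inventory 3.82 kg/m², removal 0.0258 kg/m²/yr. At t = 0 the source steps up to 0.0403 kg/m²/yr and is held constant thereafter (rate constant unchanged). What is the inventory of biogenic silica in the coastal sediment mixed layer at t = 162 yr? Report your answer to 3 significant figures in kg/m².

The sink rate constant is k = F₀/M₀ = 0.0258/3.82 = 0.006754 yr⁻¹.
Solving dM/dt = F₁ − kM with M(0) = M₀ gives M(t) = F₁/k + (M₀ − F₁/k)·e^(−kt).
F₁/k = 0.0403/0.006754 = 5.9669 kg/m²; kt = 0.006754 × 162 = 1.094, e^(−kt) = 0.3348.
M(162) = 5.9669 + (3.82 − 5.9669) × 0.3348 = 5.9669 − 0.7188 = 5.2481 kg/m².

5.25 kg/m²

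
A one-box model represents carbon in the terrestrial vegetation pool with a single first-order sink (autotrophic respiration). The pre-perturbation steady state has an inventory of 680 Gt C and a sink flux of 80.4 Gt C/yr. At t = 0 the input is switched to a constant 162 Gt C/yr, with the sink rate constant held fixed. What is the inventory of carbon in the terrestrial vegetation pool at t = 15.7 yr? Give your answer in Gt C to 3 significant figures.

The sink rate constant is k = F₀/M₀ = 80.4/680 = 0.1182 yr⁻¹.
Solving dM/dt = F₁ − kM with M(0) = M₀ gives M(t) = F₁/k + (M₀ − F₁/k)·e^(−kt).
F₁/k = 162/0.1182 = 1370.1 Gt C; kt = 0.1182 × 15.7 = 1.856, e^(−kt) = 0.1563.
M(15.7) = 1370.1 + (680 − 1370.1) × 0.1563 = 1370.1 − 107.8 = 1262.3 Gt C.

1260 Gt C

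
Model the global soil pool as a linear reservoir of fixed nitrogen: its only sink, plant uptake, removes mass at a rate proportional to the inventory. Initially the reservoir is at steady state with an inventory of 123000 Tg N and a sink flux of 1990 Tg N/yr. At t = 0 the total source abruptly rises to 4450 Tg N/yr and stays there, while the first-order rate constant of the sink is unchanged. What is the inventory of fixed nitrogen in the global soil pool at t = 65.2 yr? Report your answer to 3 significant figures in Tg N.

222000 Tg N

The sink rate constant is k = F₀/M₀ = 1990/123000 = 0.01618 yr⁻¹.
Solving dM/dt = F₁ − kM with M(0) = M₀ gives M(t) = F₁/k + (M₀ − F₁/k)·e^(−kt).
F₁/k = 4450/0.01618 = 275050 Tg N; kt = 0.01618 × 65.2 = 1.055, e^(−kt) = 0.3482.
M(65.2) = 275050 + (123000 − 275050) × 0.3482 = 275050 − 52950 = 222100 Tg N.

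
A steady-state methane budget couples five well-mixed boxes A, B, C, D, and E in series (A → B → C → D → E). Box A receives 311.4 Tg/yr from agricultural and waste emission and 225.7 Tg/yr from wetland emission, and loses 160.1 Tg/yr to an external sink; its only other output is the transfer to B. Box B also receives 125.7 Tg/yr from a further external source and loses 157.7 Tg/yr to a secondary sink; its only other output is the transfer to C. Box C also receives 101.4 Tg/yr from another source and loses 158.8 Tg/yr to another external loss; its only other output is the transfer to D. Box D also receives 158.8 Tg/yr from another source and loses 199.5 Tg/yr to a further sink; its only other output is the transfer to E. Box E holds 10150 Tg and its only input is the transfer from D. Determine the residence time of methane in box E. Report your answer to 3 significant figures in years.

41.1 yr

Box A: F(A→B) = (311.4 + 225.7) − 160.1 = 377.00 Tg/yr.
Box B: F(B→C) = (377.00 + 125.7) − 157.7 = 345.00 Tg/yr.
Box C: F(C→D) = (345.00 + 101.4) − 158.8 = 287.60 Tg/yr.
Box D: F(D→E) = (287.60 + 158.8) − 199.5 = 246.90 Tg/yr.
Box E throughput = its input = 246.90 Tg/yr; τ = 10150 / 246.90 = 41.11 yr.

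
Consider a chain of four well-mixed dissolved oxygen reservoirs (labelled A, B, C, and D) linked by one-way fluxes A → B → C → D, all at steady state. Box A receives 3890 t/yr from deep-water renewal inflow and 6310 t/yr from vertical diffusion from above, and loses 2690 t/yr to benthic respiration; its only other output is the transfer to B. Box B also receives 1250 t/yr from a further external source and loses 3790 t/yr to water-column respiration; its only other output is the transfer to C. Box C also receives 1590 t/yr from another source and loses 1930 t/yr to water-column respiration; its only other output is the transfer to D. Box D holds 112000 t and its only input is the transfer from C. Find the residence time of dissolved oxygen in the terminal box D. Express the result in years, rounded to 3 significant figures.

24.2 yr

Box A: F(A→B) = (3890 + 6310) − 2690 = 7510.0 t/yr.
Box B: F(B→C) = (7510.0 + 1250) − 3790 = 4970.0 t/yr.
Box C: F(C→D) = (4970.0 + 1590) − 1930 = 4630.0 t/yr.
Box D throughput = its input = 4630.0 t/yr; τ = 112000 / 4630.0 = 24.19 yr.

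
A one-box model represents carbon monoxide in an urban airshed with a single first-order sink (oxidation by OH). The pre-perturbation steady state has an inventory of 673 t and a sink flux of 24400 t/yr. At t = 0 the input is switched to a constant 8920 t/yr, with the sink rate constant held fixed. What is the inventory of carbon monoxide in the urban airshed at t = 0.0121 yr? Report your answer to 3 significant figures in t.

τ = M₀/F₀ = 673/24400 = 0.02758 yr; rate constant k = 1/τ.
New steady state M_∞ = F₁/k = F₁·τ = 8920 × 0.02758 = 246.03 t.
M(t) = M_∞ + (M₀ − M_∞)·e^(−t/τ); t/τ = 0.0121/0.02758 = 0.4387, so e^(−t/τ) = 0.6449.
M(t) = 246.03 + 427.0 × 0.6449 = 521.37 t.

521 t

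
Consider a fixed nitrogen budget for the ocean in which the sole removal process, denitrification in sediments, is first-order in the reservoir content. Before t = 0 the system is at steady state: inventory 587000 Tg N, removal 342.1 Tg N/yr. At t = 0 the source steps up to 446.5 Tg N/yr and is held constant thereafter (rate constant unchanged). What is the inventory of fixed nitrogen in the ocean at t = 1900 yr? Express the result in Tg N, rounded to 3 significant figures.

Residence time τ = M₀/F₀ = 1716 yr. The eventual steady state is M_∞ = M₀·(F₁/F₀) = 587000 × 446.5/342.1 = 766140 Tg N.
The anomaly ΔM(t) = M(t) − M_∞ decays as ΔM₀·e^(−t/τ) with ΔM₀ = 587000 − 766140 = −179100 Tg N.
At t = 1900 yr, e^(−t/τ) = e^(−1.107) = 0.3304, so ΔM = −59200 Tg N and M = 766140 − 59200 = 706940 Tg N.

707000 Tg N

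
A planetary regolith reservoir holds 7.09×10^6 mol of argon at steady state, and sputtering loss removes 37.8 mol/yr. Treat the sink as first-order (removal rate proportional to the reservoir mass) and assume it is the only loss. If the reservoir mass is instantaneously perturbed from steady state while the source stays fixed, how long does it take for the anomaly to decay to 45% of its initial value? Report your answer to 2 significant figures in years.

For a linear reservoir the anomaly decays as exp(−t/τ) with τ = M/F = 7.09×10^6/37.8 = 187600 yr.
exp(−t/τ) = 0.45 ⇒ t = −τ ln(0.45) = 187600 × 0.7985 = 149800 yr.

150000 yr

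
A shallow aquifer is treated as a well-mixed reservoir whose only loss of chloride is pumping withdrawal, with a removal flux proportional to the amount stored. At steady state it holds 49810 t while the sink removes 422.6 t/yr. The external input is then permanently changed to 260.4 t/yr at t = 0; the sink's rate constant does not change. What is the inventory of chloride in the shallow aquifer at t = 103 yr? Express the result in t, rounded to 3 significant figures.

Residence time τ = M₀/F₀ = 117.9 yr. The eventual steady state is M_∞ = M₀·(F₁/F₀) = 49810 × 260.4/422.6 = 30692 t.
The anomaly ΔM(t) = M(t) − M_∞ decays as ΔM₀·e^(−t/τ) with ΔM₀ = 49810 − 30692 = 19120 t.
At t = 103 yr, e^(−t/τ) = e^(−0.8739) = 0.4173, so ΔM = 7978 t and M = 30692 + 7978 = 38671 t.

38700 t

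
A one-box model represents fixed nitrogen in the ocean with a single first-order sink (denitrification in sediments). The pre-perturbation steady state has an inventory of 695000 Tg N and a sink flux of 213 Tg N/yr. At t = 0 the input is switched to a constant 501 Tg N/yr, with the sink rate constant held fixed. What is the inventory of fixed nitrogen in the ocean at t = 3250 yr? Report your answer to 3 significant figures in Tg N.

1.29×10^6 Tg N

τ = M₀/F₀ = 695000/213 = 3263 yr; rate constant k = 1/τ.
New steady state M_∞ = F₁/k = F₁·τ = 501 × 3263 = 1.6347×10^6 Tg N.
M(t) = M_∞ + (M₀ − M_∞)·e^(−t/τ); t/τ = 3250/3263 = 0.9960, so e^(−t/τ) = 0.3693.
M(t) = 1.6347×10^6 − 939700 × 0.3693 = 1.2876×10^6 Tg N.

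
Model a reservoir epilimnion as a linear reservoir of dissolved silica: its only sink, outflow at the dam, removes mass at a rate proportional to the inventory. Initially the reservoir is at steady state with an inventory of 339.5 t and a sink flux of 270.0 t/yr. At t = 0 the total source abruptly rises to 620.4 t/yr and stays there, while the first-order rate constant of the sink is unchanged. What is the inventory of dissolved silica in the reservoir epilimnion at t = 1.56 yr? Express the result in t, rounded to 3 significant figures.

The sink rate constant is k = F₀/M₀ = 270.0/339.5 = 0.7953 yr⁻¹.
Solving dM/dt = F₁ − kM with M(0) = M₀ gives M(t) = F₁/k + (M₀ − F₁/k)·e^(−kt).
F₁/k = 620.4/0.7953 = 780.10 t; kt = 0.7953 × 1.56 = 1.241, e^(−kt) = 0.2892.
M(1.56) = 780.10 + (339.5 − 780.10) × 0.2892 = 780.10 − 127.4 = 652.68 t.

653 t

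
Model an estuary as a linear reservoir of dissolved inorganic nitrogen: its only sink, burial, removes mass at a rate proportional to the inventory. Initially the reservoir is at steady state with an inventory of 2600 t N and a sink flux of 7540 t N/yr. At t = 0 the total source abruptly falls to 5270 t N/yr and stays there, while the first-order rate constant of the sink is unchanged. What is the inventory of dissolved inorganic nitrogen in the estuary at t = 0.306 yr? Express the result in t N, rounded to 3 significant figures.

2140 t N

τ = M₀/F₀ = 2600/7540 = 0.3448 yr; rate constant k = 1/τ.
New steady state M_∞ = F₁/k = F₁·τ = 5270 × 0.3448 = 1817.2 t N.
M(t) = M_∞ + (M₀ − M_∞)·e^(−t/τ); t/τ = 0.306/0.3448 = 0.8874, so e^(−t/τ) = 0.4117.
M(t) = 1817.2 + 782.8 × 0.4117 = 2139.5 t N.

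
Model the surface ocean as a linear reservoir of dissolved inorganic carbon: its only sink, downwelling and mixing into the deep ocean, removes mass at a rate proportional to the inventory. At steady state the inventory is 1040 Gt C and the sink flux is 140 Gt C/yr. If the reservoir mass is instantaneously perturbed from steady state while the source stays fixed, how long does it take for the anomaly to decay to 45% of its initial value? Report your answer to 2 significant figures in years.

For a linear reservoir the anomaly decays as exp(−t/τ) with τ = M/F = 1040/140 = 7.429 yr.
exp(−t/τ) = 0.45 ⇒ t = −τ ln(0.45) = 7.429 × 0.7985 = 5.932 yr.

5.9 yr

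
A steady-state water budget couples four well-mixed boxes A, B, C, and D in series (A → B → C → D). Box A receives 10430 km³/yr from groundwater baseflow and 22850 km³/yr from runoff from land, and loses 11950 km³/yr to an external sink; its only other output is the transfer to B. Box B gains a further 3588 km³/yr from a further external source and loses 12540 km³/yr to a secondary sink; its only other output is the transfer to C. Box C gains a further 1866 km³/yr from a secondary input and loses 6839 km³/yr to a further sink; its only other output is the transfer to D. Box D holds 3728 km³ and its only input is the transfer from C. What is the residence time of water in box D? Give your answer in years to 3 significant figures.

0.503 yr

Box A: F(A→B) = (10430 + 22850) − 11950 = 21330 km³/yr.
Box B: F(B→C) = (21330 + 3588) − 12540 = 12378 km³/yr.
Box C: F(C→D) = (12378 + 1866) − 6839 = 7405.0 km³/yr.
Box D throughput = its input = 7405.0 km³/yr; τ = 3728 / 7405.0 = 0.5034 yr.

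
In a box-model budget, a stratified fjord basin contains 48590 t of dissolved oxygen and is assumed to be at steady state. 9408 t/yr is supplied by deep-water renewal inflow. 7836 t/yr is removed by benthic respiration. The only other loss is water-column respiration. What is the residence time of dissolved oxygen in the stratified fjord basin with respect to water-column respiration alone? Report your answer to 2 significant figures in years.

31 yr

At steady state ΣF_in = ΣF_out.
ΣF_in = 9408.0 t/yr.
Water-column respiration flux = ΣF_in − (7836) = 9408.0 − 7836 = 1572 t/yr.
τ = M / F = 48590 / 1572 = 30.91 yr.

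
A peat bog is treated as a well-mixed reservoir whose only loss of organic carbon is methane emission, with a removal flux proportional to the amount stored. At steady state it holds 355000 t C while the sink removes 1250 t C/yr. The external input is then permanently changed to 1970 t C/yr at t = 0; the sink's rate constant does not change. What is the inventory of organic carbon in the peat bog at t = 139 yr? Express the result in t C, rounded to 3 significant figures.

434000 t C

τ = M₀/F₀ = 355000/1250 = 284.0 yr; rate constant k = 1/τ.
New steady state M_∞ = F₁/k = F₁·τ = 1970 × 284.0 = 559480 t C.
M(t) = M_∞ + (M₀ − M_∞)·e^(−t/τ); t/τ = 139/284.0 = 0.4894, so e^(−t/τ) = 0.6130.
M(t) = 559480 − 204500 × 0.6130 = 434140 t C.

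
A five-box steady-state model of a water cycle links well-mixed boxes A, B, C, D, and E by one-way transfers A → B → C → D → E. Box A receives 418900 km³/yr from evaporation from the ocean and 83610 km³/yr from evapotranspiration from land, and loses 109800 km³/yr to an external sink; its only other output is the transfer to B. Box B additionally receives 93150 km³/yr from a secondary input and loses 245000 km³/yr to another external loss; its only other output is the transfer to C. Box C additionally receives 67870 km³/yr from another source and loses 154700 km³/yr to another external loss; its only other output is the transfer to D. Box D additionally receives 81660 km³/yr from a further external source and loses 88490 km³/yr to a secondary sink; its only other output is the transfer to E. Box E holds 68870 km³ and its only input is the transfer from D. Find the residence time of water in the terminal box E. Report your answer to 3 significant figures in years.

Box A: F(A→B) = (418900 + 83610) − 109800 = 392710 km³/yr.
Box B: F(B→C) = (392710 + 93150) − 245000 = 240860 km³/yr.
Box C: F(C→D) = (240860 + 67870) − 154700 = 154030 km³/yr.
Box D: F(D→E) = (154030 + 81660) − 88490 = 147200 km³/yr.
Box E throughput = its input = 147200 km³/yr; τ = 68870 / 147200 = 0.4679 yr.

0.468 yr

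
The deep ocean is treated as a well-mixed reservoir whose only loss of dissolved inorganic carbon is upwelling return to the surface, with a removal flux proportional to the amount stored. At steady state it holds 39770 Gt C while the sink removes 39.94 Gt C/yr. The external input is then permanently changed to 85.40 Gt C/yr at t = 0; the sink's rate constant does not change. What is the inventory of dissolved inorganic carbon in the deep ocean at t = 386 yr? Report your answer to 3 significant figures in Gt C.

τ = M₀/F₀ = 39770/39.94 = 995.7 yr; rate constant k = 1/τ.
New steady state M_∞ = F₁/k = F₁·τ = 85.40 × 995.7 = 85037 Gt C.
M(t) = M_∞ + (M₀ − M_∞)·e^(−t/τ); t/τ = 386/995.7 = 0.3876, so e^(−t/τ) = 0.6786.
M(t) = 85037 − 45270 × 0.6786 = 54316 Gt C.

54300 Gt C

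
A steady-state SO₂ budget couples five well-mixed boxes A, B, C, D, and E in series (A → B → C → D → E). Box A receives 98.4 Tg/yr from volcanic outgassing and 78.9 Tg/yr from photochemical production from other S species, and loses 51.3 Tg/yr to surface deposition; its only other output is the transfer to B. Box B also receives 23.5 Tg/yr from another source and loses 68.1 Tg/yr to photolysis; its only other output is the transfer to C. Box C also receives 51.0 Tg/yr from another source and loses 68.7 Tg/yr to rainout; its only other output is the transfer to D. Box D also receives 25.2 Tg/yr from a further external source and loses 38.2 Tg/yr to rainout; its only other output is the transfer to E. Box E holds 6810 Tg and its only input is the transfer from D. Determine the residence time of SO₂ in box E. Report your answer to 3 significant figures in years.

134 yr

Box A: F(A→B) = (98.4 + 78.9) − 51.3 = 126.00 Tg/yr.
Box B: F(B→C) = (126.00 + 23.5) − 68.1 = 81.400 Tg/yr.
Box C: F(C→D) = (81.400 + 51.0) − 68.7 = 63.700 Tg/yr.
Box D: F(D→E) = (63.700 + 25.2) − 38.2 = 50.700 Tg/yr.
Box E throughput = its input = 50.700 Tg/yr; τ = 6810 / 50.700 = 134.3 yr.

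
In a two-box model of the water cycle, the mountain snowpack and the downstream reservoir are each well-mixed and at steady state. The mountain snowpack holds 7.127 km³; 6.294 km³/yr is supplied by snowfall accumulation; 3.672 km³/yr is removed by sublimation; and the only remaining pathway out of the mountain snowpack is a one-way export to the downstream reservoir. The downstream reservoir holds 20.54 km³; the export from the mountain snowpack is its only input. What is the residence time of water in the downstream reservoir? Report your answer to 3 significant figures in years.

Balance the mountain snowpack: ΣF_in = 6.2940 km³/yr.
Export to the downstream reservoir = ΣF_in − (3.672) = 2.6220 km³/yr.
At steady state the output of the downstream reservoir equals its input, 2.6220 km³/yr.
τ = M / F = 20.54 / 2.6220 = 7.834 yr.

7.83 yr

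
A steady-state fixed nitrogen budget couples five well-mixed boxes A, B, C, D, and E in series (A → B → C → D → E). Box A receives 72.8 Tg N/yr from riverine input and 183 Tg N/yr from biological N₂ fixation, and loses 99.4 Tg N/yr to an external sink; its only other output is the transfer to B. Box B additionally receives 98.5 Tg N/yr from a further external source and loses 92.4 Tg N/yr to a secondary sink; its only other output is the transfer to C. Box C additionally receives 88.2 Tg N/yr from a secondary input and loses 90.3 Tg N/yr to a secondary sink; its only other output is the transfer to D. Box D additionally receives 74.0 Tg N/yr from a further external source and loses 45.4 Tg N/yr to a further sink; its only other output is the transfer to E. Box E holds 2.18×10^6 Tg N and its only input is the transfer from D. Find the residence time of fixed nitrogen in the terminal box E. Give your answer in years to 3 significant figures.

11500 yr

Box A: F(A→B) = (72.8 + 183) − 99.4 = 156.40 Tg N/yr.
Box B: F(B→C) = (156.40 + 98.5) − 92.4 = 162.50 Tg N/yr.
Box C: F(C→D) = (162.50 + 88.2) − 90.3 = 160.40 Tg N/yr.
Box D: F(D→E) = (160.40 + 74.0) − 45.4 = 189.00 Tg N/yr.
Box E throughput = its input = 189.00 Tg N/yr; τ = 2.18×10^6 / 189.00 = 11530 yr.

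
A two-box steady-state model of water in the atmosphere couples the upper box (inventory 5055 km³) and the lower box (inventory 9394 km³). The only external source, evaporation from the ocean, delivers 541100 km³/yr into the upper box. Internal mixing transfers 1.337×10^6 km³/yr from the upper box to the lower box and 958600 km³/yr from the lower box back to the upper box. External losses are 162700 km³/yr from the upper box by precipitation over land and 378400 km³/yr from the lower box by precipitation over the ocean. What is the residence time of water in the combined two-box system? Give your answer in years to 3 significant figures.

0.0267 yr

For the system as a whole, the A↔B exchange is internal and contributes nothing to the throughput; only the external sinks remove mass.
M_total = 5055 + 9394 = 14449 km³.
ΣF_external_out = 162700 + 378400 = 541100 km³/yr.
τ = M_total / ΣF_ext = 14449 / 541100 = 0.02670 yr.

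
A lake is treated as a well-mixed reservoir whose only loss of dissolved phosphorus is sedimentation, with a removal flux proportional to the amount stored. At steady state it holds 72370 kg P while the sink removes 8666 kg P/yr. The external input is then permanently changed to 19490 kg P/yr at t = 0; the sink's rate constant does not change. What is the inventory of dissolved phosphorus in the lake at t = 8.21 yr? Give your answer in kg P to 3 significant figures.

τ = M₀/F₀ = 72370/8666 = 8.351 yr; rate constant k = 1/τ.
New steady state M_∞ = F₁/k = F₁·τ = 19490 × 8.351 = 162760 kg P.
M(t) = M_∞ + (M₀ − M_∞)·e^(−t/τ); t/τ = 8.21/8.351 = 0.9831, so e^(−t/τ) = 0.3741.
M(t) = 162760 − 90390 × 0.3741 = 128940 kg P.

129000 kg P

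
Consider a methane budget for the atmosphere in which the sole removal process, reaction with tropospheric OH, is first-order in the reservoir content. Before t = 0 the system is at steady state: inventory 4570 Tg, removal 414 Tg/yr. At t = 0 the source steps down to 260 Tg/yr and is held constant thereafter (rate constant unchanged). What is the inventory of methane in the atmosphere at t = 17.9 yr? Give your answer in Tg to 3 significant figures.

3210 Tg

Residence time τ = M₀/F₀ = 11.04 yr. The eventual steady state is M_∞ = M₀·(F₁/F₀) = 4570 × 260/414 = 2870.0 Tg.
The anomaly ΔM(t) = M(t) − M_∞ decays as ΔM₀·e^(−t/τ) with ΔM₀ = 4570 − 2870.0 = 1700 Tg.
At t = 17.9 yr, e^(−t/τ) = e^(−1.622) = 0.1976, so ΔM = 335.9 Tg and M = 2870.0 + 335.9 = 3205.9 Tg.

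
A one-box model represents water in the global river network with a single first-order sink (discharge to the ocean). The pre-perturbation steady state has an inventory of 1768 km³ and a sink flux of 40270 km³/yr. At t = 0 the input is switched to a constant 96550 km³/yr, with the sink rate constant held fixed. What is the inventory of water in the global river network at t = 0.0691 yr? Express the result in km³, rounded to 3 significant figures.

3730 km³

Residence time τ = M₀/F₀ = 0.04390 yr. The eventual steady state is M_∞ = M₀·(F₁/F₀) = 1768 × 96550/40270 = 4238.9 km³.
The anomaly ΔM(t) = M(t) − M_∞ decays as ΔM₀·e^(−t/τ) with ΔM₀ = 1768 − 4238.9 = −2471 km³.
At t = 0.0691 yr, e^(−t/τ) = e^(−1.574) = 0.2072, so ΔM = −512.1 km³ and M = 4238.9 − 512.1 = 3726.8 km³.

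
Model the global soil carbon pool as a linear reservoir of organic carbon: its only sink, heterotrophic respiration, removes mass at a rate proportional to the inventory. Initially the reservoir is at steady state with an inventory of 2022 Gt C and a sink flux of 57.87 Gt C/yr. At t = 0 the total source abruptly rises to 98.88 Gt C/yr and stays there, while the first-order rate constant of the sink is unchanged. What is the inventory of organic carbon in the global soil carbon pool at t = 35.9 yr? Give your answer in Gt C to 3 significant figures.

2940 Gt C

The sink rate constant is k = F₀/M₀ = 57.87/2022 = 0.02862 yr⁻¹.
Solving dM/dt = F₁ − kM with M(0) = M₀ gives M(t) = F₁/k + (M₀ − F₁/k)·e^(−kt).
F₁/k = 98.88/0.02862 = 3454.9 Gt C; kt = 0.02862 × 35.9 = 1.027, e^(−kt) = 0.3579.
M(35.9) = 3454.9 + (2022 − 3454.9) × 0.3579 = 3454.9 − 512.9 = 2942.0 Gt C.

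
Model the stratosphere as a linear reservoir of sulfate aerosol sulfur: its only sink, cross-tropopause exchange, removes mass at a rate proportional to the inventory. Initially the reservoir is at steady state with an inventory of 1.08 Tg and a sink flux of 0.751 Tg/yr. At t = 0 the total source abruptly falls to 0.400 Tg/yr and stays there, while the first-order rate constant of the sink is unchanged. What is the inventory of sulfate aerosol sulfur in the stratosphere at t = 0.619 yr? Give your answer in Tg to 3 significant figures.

0.903 Tg

τ = M₀/F₀ = 1.08/0.751 = 1.438 yr; rate constant k = 1/τ.
New steady state M_∞ = F₁/k = F₁·τ = 0.400 × 1.438 = 0.57523 Tg.
M(t) = M_∞ + (M₀ − M_∞)·e^(−t/τ); t/τ = 0.619/1.438 = 0.4304, so e^(−t/τ) = 0.6502.
M(t) = 0.57523 + 0.5048 × 0.6502 = 0.90345 Tg.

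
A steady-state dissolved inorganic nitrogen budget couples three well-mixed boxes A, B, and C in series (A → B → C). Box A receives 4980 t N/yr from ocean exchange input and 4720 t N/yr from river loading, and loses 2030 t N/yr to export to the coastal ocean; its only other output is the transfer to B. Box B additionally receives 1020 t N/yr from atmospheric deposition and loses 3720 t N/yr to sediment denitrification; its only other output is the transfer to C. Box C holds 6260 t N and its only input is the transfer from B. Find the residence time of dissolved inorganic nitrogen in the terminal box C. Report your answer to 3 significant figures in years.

1.26 yr

Box A: F(A→B) = (4980 + 4720) − 2030 = 7670.0 t N/yr.
Box B: F(B→C) = (7670.0 + 1020) − 3720 = 4970.0 t N/yr.
Box C throughput = its input = 4970.0 t N/yr; τ = 6260 / 4970.0 = 1.260 yr.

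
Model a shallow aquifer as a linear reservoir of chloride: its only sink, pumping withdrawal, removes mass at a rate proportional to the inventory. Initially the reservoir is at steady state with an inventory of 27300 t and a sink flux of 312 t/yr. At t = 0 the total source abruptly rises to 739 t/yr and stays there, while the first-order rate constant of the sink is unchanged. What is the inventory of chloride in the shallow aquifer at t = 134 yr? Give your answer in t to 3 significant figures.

τ = M₀/F₀ = 27300/312 = 87.50 yr; rate constant k = 1/τ.
New steady state M_∞ = F₁/k = F₁·τ = 739 × 87.50 = 64662 t.
M(t) = M_∞ + (M₀ − M_∞)·e^(−t/τ); t/τ = 134/87.50 = 1.531, so e^(−t/τ) = 0.2162.
M(t) = 64662 − 37360 × 0.2162 = 56584 t.

56600 t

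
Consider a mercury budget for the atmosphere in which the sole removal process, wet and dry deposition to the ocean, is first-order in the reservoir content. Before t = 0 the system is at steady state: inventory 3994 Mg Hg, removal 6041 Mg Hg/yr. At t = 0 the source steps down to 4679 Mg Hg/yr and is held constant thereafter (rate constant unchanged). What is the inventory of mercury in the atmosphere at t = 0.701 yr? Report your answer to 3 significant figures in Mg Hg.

3410 Mg Hg

The sink rate constant is k = F₀/M₀ = 6041/3994 = 1.513 yr⁻¹.
Solving dM/dt = F₁ − kM with M(0) = M₀ gives M(t) = F₁/k + (M₀ − F₁/k)·e^(−kt).
F₁/k = 4679/1.513 = 3093.5 Mg Hg; kt = 1.513 × 0.701 = 1.060, e^(−kt) = 0.3464.
M(0.701) = 3093.5 + (3994 − 3093.5) × 0.3464 = 3093.5 + 311.9 = 3405.4 Mg Hg.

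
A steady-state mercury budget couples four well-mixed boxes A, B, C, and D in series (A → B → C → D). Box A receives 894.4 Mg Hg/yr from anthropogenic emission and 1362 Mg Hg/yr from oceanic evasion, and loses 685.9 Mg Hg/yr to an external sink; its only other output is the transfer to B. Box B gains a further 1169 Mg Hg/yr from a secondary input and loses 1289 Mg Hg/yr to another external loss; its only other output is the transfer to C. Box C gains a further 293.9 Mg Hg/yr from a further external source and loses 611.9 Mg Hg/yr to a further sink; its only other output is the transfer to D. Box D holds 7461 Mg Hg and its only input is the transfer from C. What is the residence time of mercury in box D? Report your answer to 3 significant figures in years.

Box A: F(A→B) = (894.4 + 1362) − 685.9 = 1570.5 Mg Hg/yr.
Box B: F(B→C) = (1570.5 + 1169) − 1289 = 1450.5 Mg Hg/yr.
Box C: F(C→D) = (1450.5 + 293.9) − 611.9 = 1132.5 Mg Hg/yr.
Box D throughput = its input = 1132.5 Mg Hg/yr; τ = 7461 / 1132.5 = 6.588 yr.

6.59 yr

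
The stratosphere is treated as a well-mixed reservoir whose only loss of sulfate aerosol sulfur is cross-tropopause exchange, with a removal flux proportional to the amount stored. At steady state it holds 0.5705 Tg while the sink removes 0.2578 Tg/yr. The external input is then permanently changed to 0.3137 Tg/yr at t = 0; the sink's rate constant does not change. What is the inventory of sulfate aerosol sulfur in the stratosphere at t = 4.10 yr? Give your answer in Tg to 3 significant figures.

0.675 Tg

The sink rate constant is k = F₀/M₀ = 0.2578/0.5705 = 0.4519 yr⁻¹.
Solving dM/dt = F₁ − kM with M(0) = M₀ gives M(t) = F₁/k + (M₀ − F₁/k)·e^(−kt).
F₁/k = 0.3137/0.4519 = 0.69420 Tg; kt = 0.4519 × 4.10 = 1.853, e^(−kt) = 0.1568.
M(4.10) = 0.69420 + (0.5705 − 0.69420) × 0.1568 = 0.69420 − 0.01940 = 0.67481 Tg.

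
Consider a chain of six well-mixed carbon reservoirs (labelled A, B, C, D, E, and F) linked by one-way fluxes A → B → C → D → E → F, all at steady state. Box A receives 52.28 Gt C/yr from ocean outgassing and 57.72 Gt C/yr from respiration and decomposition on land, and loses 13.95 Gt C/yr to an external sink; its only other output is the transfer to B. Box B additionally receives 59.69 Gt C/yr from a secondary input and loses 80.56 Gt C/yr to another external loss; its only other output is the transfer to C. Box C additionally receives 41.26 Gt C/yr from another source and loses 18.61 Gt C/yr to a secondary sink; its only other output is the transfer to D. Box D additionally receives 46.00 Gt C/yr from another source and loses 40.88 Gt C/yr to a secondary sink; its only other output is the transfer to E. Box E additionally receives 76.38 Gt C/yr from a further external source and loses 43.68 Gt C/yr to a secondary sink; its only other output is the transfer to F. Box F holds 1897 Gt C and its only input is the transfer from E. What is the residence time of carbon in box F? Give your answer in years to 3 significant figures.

Box A: F(A→B) = (52.28 + 57.72) − 13.95 = 96.050 Gt C/yr.
Box B: F(B→C) = (96.050 + 59.69) − 80.56 = 75.180 Gt C/yr.
Box C: F(C→D) = (75.180 + 41.26) − 18.61 = 97.830 Gt C/yr.
Box D: F(D→E) = (97.830 + 46.00) − 40.88 = 102.95 Gt C/yr.
Box E: F(E→F) = (102.95 + 76.38) − 43.68 = 135.65 Gt C/yr.
Box F throughput = its input = 135.65 Gt C/yr; τ = 1897 / 135.65 = 13.98 yr.

14.0 yr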